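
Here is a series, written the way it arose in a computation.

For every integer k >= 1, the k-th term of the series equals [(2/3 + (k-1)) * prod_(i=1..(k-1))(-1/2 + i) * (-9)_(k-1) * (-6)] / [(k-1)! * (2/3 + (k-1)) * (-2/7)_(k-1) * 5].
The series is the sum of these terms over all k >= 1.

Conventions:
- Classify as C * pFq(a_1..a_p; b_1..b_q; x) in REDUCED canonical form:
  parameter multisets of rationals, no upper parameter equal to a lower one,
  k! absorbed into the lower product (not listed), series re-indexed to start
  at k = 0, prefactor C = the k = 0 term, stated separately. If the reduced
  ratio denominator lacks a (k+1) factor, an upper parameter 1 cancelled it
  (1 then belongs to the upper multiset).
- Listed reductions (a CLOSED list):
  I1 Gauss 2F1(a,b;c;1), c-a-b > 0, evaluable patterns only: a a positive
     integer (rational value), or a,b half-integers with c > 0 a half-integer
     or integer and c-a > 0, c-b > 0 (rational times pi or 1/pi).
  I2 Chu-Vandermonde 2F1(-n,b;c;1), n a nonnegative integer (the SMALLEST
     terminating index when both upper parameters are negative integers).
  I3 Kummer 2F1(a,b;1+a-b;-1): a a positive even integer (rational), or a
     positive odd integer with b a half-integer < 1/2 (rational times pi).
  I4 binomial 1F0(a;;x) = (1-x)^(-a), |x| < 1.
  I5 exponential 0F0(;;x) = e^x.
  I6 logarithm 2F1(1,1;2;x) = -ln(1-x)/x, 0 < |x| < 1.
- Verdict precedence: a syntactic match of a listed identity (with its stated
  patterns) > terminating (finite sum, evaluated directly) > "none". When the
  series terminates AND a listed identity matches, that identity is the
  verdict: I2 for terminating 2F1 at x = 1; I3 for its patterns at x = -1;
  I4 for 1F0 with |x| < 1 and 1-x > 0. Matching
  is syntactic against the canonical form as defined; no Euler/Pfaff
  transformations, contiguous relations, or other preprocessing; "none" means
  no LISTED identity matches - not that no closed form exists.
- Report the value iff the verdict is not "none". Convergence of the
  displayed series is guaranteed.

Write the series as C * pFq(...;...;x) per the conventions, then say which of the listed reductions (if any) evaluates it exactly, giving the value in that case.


This is -6/5 * 2F1(-9, 1/2; -2/7; 1) in reduced canonical form. Verdict at x = 1: Vandermonde's identity (I2) matches (terminating 2F1 at x = 1 with n = 9, b = 1/2, c = -2/7). Hence: -6648211981/19020185600.

Key observation: t_0 = -6/5 here, and the constant factors (prefactor -6/5) combine into one prefactor.
Consecutive-term ratio: r(k) = 1 * (k-9) (k+1/2) / [(k-2/7) (k+1)] - rational in k, leading ratio 1; with t_0 = -6/5, classification follows.


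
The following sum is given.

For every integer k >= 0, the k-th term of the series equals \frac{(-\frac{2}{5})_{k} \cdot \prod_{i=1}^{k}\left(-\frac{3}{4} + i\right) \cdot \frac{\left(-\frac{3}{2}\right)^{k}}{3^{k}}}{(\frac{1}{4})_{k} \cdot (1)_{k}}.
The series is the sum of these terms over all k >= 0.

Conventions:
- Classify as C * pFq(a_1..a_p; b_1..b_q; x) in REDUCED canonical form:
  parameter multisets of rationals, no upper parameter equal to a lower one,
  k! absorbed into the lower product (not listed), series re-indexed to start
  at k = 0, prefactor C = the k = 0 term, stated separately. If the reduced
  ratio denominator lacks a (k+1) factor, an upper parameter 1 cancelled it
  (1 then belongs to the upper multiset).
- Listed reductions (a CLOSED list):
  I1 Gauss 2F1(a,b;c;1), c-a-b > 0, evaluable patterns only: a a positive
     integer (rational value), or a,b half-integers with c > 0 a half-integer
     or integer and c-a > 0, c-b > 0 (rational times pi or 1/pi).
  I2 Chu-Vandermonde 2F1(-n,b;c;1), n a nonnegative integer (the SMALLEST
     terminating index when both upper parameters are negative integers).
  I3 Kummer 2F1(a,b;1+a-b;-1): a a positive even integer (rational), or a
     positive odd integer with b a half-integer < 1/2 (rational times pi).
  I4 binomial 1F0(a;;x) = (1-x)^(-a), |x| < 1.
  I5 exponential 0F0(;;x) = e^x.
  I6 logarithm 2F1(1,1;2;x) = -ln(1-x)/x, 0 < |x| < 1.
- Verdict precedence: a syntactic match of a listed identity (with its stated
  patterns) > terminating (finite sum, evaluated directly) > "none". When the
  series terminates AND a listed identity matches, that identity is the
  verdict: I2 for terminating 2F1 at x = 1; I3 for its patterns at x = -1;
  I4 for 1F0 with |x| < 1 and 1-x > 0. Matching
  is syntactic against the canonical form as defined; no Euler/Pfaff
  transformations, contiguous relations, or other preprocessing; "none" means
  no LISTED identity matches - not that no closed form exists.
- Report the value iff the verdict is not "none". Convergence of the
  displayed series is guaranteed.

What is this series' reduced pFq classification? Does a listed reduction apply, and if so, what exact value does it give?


The tell: from the first term 1: (1)_k (C = 1, x = -1/2) is k! itself.
Ratio: r(k) = -\frac{1}{2} * (k-\frac{2}{5}) / [(k+1)] - rational in k. x = -\frac{1}{2}; t_0 = 1; negate the roots.

With C = 1: the canonical form is 1F0(-\frac{2}{5}; -; -\frac{1}{2}). Verdict at x = -\frac{1}{2}: binomial (I4) matches (the 1F0 binomial series: exponent 2/5, x = -\frac{1}{2}). Hence: \left(\frac{3}{2}\right)^{\frac{2}{5}}.


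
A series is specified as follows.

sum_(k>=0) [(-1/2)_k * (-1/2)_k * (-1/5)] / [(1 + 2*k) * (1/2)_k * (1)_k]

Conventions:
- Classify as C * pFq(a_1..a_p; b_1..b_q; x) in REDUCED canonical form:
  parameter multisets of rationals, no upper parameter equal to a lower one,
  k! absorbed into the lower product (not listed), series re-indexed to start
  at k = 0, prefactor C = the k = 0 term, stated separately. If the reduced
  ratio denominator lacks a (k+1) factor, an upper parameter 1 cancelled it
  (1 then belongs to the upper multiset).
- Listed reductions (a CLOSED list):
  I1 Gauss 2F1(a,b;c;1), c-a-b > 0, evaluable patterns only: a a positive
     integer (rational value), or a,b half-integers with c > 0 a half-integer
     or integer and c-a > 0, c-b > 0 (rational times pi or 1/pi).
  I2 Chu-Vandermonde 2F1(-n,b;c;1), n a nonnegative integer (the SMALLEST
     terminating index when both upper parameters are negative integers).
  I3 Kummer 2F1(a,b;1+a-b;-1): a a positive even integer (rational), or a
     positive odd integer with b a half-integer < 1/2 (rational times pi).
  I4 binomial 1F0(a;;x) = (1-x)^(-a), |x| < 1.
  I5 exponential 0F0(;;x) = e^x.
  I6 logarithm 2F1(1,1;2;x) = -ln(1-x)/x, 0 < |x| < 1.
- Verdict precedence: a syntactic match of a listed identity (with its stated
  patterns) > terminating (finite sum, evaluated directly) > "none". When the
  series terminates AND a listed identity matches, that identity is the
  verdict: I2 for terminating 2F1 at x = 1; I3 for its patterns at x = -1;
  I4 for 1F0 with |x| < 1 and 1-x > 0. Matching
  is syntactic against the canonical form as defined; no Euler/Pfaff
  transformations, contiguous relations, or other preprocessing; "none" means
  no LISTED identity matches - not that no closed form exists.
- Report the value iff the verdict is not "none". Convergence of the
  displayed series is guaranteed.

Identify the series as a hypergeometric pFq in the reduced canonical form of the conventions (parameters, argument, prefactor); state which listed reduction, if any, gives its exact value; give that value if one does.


This is -1/5 * 2F1(-1/2, -1/2; 3/2; 1) in reduced canonical form. Verdict (x = 1): the half-integer Gauss pattern (I1) applies (x = 1; upper {-1/2, -1/2} half-integers, c = 3/2 in the evaluable pattern). Sum: (-3/40) * pi.

Key step: with t_0 = -1/5, the lower (2k+1) factor (C = -1/5, x = 1) shifts a half-integer Pochhammer.
Adjacent-term ratio: r(k) = 1 * (k-1/2) (k-1/2) / [(k+3/2) (k+1)] - rational; roots negated = parameters, x = 1, C = -1/5.


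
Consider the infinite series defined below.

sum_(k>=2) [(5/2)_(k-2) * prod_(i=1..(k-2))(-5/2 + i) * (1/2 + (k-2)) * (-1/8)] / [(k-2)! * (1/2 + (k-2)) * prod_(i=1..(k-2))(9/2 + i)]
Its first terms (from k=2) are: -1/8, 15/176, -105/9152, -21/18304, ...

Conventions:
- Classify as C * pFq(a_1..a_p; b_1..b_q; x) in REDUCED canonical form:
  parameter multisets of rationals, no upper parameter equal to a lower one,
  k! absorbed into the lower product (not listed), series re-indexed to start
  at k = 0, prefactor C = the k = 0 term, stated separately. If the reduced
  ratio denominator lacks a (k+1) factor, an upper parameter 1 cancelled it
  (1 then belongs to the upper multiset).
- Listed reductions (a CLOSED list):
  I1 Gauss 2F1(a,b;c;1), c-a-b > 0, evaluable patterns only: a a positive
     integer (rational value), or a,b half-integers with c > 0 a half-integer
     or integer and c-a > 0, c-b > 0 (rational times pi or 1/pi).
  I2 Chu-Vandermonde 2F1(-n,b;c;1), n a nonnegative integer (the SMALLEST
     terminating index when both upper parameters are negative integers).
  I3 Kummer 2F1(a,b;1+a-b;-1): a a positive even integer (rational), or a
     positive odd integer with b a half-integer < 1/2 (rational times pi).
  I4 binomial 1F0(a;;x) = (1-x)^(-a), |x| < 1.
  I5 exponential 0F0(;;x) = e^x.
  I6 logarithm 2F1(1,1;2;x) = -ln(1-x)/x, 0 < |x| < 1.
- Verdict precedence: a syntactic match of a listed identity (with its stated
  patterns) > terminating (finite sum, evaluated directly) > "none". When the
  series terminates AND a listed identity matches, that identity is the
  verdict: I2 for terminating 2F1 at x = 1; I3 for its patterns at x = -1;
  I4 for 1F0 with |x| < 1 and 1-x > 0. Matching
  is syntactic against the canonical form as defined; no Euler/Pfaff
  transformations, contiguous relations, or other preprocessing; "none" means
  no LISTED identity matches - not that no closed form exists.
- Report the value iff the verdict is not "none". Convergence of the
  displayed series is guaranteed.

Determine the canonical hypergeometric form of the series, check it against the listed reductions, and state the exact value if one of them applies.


The series (x = 1) is 2F1: upper {-3/2, 5/2}, lower {11/2}, prefactor -1/8. Verdict: Gauss's theorem I1 (half-integer case) applies (x = 1; upper {-3/2, 5/2} half-integers, c = 11/2 in the evaluable pattern). Value: (-2205/131072) * pi.

First insight: x = 1 and the running product (C = -1/8, x = 1) telescopes to a rising factorial.
Adjacent-term ratio: r(k) = 1 * (k-3/2) (k+5/2) / [(k+11/2) (k+1)] - poly over poly, x = 1 from leading terms; C = -1/8 at k = 0.


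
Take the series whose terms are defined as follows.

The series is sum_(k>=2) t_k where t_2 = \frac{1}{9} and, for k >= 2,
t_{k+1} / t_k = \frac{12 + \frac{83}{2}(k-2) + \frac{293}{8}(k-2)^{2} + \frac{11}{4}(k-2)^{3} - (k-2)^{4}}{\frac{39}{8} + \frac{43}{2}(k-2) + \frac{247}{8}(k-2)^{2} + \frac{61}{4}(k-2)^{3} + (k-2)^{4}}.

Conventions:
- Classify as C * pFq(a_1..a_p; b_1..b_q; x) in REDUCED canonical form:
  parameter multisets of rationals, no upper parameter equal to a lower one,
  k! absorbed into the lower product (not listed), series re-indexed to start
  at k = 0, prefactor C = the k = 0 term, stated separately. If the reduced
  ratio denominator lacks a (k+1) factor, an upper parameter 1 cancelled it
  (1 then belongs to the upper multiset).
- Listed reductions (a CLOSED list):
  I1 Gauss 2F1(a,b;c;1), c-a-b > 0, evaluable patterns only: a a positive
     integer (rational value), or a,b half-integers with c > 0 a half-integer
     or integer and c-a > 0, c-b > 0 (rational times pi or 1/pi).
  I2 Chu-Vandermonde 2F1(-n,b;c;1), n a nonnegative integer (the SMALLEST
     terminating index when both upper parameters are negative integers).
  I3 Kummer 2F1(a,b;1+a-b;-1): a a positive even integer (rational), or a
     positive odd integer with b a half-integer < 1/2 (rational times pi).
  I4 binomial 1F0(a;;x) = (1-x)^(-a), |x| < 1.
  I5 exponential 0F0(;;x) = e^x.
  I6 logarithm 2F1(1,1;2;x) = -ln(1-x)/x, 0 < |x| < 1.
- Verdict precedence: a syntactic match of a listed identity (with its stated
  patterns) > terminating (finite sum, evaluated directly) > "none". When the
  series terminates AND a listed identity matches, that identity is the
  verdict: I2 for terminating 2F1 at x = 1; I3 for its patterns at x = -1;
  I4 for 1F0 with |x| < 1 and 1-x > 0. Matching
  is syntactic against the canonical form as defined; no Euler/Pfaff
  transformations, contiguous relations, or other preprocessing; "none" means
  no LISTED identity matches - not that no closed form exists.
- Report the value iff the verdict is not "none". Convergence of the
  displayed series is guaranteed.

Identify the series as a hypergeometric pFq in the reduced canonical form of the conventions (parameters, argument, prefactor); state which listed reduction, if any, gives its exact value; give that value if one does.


Canonical form: C = \frac{1}{9} times 2F1 with upper {-8, 4}, lower {13}, x = -1. Verdict: the Kummer evaluation I3 fires (x = -1; c = 13 equals 1+a-b for upper {-8, 4}: listed pattern). Sum: \frac{11}{9}.

Structural cue: with t_0 = \frac{1}{9}, the ratio is unreduced: k + 1/2 divides both sides (C = 1/9, x = -1).
Term ratio: r(k) = -1 * (k-8) (k+4) / [(k+13) (k+1)] - rational in k, leading ratio -1; with t_0 = \frac{1}{9}, classification follows.


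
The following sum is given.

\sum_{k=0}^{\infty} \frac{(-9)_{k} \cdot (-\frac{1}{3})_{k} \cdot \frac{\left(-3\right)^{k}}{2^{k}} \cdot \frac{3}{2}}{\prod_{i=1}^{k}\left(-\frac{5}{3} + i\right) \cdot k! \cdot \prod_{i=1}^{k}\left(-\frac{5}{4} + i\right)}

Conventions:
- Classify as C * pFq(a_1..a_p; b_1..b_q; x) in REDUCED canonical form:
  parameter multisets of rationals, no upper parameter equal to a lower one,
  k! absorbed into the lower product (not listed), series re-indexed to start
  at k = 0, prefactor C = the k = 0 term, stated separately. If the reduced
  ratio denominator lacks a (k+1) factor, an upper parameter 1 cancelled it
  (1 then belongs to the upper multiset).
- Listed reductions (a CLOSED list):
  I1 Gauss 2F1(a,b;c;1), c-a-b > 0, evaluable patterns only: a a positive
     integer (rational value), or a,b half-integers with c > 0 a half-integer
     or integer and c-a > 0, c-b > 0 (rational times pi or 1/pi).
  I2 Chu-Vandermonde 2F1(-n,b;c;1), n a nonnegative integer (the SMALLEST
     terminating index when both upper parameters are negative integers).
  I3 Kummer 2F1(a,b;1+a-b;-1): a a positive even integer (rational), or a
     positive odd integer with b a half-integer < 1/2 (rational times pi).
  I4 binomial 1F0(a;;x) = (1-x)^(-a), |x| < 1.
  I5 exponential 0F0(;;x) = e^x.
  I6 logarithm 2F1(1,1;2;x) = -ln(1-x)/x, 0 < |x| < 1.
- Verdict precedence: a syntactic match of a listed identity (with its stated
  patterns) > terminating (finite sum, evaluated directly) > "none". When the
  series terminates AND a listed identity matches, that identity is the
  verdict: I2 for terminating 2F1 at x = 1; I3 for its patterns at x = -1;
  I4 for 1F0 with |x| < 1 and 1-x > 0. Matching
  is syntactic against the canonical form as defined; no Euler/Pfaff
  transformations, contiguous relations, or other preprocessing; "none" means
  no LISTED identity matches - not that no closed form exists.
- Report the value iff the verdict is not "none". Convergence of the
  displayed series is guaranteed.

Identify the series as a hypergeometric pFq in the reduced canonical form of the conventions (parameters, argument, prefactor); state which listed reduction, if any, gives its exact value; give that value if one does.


Structural cue: t_0 = \frac{3}{2} here, and the two k-th powers (C = 3/2) combine into one argument.
Adjacent-term ratio: r(k) = -\frac{3}{2} * (k-9) (k-\frac{1}{3}) / [(k-\frac{2}{3}) (k-\frac{1}{4}) (k+1)] - rational in k. x = -\frac{3}{2}; t_0 = \frac{3}{2}; negate the roots.

The series (x = -\frac{3}{2}) is 2F2: upper {-9, -\frac{1}{3}}, lower {-\frac{2}{3}, -\frac{1}{4}}, prefactor \frac{3}{2}. Verdict: terminating. (-9)_k vanishes past k = 9, leaving a 10-term sum, computed directly. Exact value: -\frac{545569536549}{117113815}.


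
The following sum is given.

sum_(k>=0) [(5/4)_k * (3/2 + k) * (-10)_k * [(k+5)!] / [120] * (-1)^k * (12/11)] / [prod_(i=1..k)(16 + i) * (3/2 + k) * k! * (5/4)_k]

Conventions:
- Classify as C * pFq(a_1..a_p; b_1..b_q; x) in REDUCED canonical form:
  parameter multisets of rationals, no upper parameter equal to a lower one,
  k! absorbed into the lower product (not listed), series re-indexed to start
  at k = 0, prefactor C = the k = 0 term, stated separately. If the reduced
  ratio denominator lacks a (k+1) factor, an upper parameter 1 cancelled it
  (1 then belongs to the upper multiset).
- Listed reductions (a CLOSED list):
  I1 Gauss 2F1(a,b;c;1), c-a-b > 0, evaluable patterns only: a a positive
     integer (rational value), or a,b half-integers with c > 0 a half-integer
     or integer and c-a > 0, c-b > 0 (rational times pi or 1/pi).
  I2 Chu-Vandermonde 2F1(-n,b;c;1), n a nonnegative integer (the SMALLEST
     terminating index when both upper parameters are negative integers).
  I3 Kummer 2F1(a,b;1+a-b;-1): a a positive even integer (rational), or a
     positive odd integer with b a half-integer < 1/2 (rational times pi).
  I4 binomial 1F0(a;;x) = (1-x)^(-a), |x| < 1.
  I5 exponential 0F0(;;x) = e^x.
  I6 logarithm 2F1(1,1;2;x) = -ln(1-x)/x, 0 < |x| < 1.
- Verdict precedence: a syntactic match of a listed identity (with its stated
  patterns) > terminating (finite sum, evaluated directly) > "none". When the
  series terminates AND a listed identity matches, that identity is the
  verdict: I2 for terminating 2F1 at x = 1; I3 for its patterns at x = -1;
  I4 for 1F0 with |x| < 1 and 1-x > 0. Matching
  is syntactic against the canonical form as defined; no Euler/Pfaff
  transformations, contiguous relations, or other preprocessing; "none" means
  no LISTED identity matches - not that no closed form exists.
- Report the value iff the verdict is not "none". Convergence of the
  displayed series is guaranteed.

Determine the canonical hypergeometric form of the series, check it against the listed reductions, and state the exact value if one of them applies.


This is 12/11 * 2F1(-10, 6; 17; -1) in reduced canonical form. Verdict (x = -1): the Kummer evaluation I3 applies (x = -1; c = 17 equals 1+a-b for upper {-10, 6}: listed pattern). Value: 336/11.

First insight: x = (-1) and the parameter 5/4 appears in both the upper and lower lists and cancels (alongside the other common factor).
Consecutive-term ratio: r(k) = (-1) * (k-10) (k+6) / [(k+17) (k+1)] - rational in k. x = (-1); t_0 = 12/11; negate the roots.


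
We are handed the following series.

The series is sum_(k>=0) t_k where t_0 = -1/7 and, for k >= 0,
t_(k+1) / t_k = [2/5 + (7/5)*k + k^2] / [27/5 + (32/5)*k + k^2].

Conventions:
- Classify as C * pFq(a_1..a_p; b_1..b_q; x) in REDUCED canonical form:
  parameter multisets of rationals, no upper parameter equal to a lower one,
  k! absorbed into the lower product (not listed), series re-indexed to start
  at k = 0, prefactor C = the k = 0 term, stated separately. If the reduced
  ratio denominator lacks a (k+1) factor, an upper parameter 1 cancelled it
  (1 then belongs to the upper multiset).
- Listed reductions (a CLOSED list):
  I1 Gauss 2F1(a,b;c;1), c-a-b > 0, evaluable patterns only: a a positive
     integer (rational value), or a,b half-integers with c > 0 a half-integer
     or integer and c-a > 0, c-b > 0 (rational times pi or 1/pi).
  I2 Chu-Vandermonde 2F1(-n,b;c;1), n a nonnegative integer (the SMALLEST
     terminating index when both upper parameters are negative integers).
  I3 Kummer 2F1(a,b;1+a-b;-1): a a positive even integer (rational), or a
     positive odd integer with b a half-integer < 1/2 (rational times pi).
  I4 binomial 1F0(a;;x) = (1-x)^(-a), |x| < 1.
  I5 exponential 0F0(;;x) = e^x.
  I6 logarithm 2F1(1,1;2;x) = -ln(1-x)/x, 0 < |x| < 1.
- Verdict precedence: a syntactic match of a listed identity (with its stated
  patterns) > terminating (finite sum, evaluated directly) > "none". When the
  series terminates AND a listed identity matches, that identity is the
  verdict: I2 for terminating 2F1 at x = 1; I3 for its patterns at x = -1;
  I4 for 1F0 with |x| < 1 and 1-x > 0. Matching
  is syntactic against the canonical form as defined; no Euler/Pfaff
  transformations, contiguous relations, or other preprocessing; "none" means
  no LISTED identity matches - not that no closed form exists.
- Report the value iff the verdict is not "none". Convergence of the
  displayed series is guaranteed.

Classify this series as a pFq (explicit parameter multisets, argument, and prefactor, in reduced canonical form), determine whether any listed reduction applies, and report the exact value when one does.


Canonical form: C = -1/7 times 2F1 with upper {2/5, 1}, lower {27/5}, x = 1. Verdict (x = 1): Gauss (I1, integer-parameter pattern) applies (x = 1: the Gamma ratio telescopes since c-a-b = 4 > 0 and a = 1 in Z>0). Exact value: -11/70.

Key observation: t_0 being -1/7, roots of the ratio polynomials (prefactor -1/7) are the negated parameters.
Step ratio: r(k) = 1 * (k+2/5) (k+1) / [(k+27/5) (k+1)] - rational; roots negated = parameters, x = 1, C = -1/7.


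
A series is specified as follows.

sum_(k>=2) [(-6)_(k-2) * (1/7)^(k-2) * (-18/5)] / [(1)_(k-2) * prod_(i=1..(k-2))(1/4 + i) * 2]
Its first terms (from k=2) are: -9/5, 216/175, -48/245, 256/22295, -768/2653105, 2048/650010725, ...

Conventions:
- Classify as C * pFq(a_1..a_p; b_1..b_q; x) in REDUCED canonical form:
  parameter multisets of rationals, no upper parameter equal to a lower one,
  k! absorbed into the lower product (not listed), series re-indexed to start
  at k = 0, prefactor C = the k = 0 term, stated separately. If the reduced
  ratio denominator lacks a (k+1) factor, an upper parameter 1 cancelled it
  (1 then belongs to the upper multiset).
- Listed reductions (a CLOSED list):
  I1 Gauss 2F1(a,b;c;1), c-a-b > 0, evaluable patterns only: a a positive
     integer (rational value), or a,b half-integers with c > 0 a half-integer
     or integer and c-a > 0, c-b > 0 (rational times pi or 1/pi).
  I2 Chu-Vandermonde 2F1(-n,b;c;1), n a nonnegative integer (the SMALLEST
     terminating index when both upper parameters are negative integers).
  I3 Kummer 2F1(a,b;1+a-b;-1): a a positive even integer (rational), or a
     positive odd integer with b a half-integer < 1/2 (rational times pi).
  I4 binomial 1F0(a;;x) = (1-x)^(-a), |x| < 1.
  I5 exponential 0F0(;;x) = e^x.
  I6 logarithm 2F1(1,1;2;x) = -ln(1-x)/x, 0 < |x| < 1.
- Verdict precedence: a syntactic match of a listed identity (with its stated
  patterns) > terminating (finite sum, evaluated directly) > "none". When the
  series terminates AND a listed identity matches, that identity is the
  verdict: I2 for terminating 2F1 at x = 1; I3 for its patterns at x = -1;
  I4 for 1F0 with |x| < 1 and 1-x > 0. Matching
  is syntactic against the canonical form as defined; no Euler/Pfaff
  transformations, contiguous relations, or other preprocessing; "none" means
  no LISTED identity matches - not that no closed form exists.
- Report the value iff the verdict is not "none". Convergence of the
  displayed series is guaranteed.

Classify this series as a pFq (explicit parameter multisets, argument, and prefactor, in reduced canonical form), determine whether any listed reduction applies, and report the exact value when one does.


x = 1/7 here; the reduced form reads 1F1, upper {-6}, lower {5/4}, C = -9/5. Verdict: terminating. (-6)_k vanishes past k = 6, leaving a 7-term sum, computed directly. Its exact value is -256090712221/341255630625.

Key observation: x = (1/7) and (1)_k (prefactor -9/5) is k! itself.
Adjacent-term ratio: r(k) = (1/7) * (k-6) / [(k+5/4) (k+1)] - rational; roots negated = parameters, x = (1/7), C = -9/5.


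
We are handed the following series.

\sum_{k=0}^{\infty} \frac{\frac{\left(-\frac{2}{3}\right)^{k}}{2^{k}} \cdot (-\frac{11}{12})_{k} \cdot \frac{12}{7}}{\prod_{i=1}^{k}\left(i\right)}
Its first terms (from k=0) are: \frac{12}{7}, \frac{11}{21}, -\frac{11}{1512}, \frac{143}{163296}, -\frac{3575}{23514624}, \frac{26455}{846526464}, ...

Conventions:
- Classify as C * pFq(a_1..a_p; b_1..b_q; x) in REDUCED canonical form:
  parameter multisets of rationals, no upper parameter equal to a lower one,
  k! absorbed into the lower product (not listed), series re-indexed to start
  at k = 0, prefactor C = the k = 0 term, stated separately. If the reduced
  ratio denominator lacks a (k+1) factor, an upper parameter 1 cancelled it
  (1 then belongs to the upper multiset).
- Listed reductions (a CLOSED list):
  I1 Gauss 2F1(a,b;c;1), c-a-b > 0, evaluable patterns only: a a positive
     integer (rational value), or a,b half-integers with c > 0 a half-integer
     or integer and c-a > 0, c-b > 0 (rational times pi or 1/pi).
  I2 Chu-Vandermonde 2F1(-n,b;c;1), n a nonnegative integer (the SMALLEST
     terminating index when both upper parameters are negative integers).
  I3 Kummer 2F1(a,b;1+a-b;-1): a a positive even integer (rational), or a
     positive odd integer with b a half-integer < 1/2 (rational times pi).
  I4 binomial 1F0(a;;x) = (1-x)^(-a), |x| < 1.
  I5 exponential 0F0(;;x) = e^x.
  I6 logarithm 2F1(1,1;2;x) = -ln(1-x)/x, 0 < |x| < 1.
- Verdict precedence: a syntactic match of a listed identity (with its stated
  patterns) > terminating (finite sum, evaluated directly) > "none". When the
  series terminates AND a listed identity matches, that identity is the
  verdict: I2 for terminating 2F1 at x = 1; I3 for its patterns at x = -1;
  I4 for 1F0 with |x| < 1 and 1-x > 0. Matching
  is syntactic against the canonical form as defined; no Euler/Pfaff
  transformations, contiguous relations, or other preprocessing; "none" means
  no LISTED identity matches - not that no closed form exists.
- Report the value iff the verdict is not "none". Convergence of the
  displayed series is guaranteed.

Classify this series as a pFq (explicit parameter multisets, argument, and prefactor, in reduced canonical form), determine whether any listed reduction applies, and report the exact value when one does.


Key observation: with t_0 = \frac{12}{7}, the two k-th powers (prefactor 12/7) combine into one argument.
Ratio: r(k) = -\frac{1}{3} * (k-\frac{11}{12}) / [(k+1)] - rational in k, leading ratio -\frac{1}{3}; with t_0 = \frac{12}{7}, classification follows.

At argument -\frac{1}{3}: a 1F0 with upper {-\frac{11}{12}}, lower {-}, scaled by C = \frac{12}{7}. Verdict (x = -\frac{1}{3}): the I4 binomial reduction applies (the 1F0 binomial series: exponent 11/12, x = -\frac{1}{3}). Hence: \frac{12}{7} \cdot \left(\frac{4}{3}\right)^{\frac{11}{12}}.


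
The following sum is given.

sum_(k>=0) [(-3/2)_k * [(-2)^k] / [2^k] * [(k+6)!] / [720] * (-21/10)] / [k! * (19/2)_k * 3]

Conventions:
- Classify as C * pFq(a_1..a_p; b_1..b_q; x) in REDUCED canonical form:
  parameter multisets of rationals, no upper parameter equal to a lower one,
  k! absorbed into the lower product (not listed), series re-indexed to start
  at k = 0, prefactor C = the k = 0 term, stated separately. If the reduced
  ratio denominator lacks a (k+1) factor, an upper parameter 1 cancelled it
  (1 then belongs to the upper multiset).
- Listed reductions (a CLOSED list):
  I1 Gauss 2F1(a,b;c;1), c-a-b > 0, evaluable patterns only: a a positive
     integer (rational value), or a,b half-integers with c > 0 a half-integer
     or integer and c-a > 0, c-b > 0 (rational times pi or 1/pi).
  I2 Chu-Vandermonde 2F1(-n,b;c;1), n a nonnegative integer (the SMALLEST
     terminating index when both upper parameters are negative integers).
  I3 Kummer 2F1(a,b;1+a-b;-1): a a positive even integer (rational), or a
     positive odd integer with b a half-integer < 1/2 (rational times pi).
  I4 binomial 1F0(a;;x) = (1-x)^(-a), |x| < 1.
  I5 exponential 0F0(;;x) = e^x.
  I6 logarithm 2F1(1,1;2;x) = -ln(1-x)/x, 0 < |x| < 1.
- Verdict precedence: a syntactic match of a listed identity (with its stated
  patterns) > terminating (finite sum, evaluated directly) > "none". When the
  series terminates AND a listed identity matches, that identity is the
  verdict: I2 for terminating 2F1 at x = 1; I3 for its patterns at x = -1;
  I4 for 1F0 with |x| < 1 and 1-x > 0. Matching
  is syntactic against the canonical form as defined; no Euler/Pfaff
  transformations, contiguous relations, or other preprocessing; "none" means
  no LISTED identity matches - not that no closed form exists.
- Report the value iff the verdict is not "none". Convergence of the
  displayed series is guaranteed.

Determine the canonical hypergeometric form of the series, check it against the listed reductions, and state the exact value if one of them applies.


The tell: with t_0 = -7/10, the two k-th powers (C = -7/10, x = -1) combine into one argument.
Consecutive-term ratio: r(k) = (-1) * (k-3/2) (k+7) / [(k+19/2) (k+1)] - rational; roots negated = parameters, x = (-1), C = -7/10.

Prefactor -7/10, argument -1: 2F1 with upper {-3/2, 7} over lower {19/2}. Verdict (x = -1): Kummer's theorem (I3) applies (x = -1; c = 19/2 equals 1+a-b for upper {-3/2, 7}: listed pattern). Value: (-1072071/2097152) * pi.


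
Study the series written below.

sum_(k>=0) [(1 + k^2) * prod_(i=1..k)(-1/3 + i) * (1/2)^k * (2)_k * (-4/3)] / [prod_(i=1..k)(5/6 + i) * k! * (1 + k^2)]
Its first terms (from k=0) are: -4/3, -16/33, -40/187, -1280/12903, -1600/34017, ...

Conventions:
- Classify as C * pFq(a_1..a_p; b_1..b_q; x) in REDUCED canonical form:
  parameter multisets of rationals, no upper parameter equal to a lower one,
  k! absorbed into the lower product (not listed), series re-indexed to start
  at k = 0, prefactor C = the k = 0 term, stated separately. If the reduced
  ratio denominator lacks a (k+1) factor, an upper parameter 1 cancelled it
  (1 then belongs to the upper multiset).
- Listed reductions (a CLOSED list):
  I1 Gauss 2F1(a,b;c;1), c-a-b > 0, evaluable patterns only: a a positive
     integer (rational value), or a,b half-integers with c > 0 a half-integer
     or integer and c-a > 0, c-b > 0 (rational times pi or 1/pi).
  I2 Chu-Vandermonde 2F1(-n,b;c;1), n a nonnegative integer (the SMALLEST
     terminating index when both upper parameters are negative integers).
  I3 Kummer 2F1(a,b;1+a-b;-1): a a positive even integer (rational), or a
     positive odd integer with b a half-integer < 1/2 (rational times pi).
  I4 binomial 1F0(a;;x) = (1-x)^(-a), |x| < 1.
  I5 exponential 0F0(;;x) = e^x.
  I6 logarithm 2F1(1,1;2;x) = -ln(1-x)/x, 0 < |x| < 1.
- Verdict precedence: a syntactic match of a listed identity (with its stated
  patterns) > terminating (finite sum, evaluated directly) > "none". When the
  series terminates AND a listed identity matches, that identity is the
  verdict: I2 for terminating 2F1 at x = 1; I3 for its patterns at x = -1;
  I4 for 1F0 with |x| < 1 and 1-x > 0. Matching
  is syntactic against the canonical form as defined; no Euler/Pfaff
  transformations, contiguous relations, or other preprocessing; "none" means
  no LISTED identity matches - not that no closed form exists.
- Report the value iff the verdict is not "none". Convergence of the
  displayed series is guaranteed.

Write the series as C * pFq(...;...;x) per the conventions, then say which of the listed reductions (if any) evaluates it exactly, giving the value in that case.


Classification (C = -4/3): 2F1 with upper {2/3, 2}, lower {11/6}, argument x = 1/2. Verdict: none - at argument 1/2 the multisets {2/3, 2} ; {11/6} match no listed identity.

Key step: t_0 being -4/3, the lower running product (prefactor -4/3) is a rising factorial.
Ratio: r(k) = (1/2) * (k+2/3) (k+2) / [(k+11/6) (k+1)] - rational; roots negated = parameters, x = (1/2), C = -4/3.


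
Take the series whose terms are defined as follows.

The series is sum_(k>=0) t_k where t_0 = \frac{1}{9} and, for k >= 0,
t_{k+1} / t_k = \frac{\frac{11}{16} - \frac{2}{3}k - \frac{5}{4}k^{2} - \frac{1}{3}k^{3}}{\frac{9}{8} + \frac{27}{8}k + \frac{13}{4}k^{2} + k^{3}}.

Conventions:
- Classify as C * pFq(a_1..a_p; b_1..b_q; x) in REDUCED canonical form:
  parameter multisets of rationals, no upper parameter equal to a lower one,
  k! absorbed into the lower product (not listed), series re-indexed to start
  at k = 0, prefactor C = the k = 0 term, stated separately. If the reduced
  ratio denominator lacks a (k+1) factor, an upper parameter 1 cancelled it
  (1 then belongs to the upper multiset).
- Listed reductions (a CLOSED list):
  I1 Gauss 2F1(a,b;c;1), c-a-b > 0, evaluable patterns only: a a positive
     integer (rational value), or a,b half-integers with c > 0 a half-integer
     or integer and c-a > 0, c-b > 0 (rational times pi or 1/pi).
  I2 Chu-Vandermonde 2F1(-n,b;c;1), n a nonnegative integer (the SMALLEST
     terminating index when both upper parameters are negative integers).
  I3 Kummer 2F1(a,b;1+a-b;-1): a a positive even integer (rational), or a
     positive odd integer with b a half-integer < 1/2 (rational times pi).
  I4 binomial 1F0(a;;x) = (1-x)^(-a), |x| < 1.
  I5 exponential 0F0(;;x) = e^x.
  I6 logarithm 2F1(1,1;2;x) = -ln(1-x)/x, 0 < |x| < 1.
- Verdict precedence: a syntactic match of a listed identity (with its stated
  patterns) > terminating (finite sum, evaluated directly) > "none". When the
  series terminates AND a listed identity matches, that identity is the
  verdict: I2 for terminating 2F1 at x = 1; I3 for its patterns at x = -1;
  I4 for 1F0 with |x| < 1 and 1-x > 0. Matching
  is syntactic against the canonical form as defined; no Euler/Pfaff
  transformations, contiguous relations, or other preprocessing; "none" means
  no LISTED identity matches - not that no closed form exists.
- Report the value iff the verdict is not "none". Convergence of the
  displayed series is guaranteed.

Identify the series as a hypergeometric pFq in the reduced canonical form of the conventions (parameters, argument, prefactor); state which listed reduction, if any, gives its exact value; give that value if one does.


Classification (C = \frac{1}{9}): 2F1 with upper {-\frac{1}{2}, \frac{11}{4}}, lower {\frac{3}{4}}, argument x = -\frac{1}{3}. Verdict: none here - no I1-I6 shape fits x = -\frac{1}{3} with lower {\frac{3}{4}}.

First insight: with t_0 = \frac{1}{9}, cancel k + 3/2 from the displayed ratio first; then C = 1/9.
Consecutive-term ratio: r(k) = -\frac{1}{3} * (k-\frac{1}{2}) (k+\frac{11}{4}) / [(k+\frac{3}{4}) (k+1)] - rational in k, leading ratio -\frac{1}{3}; with t_0 = \frac{1}{9}, classification follows.


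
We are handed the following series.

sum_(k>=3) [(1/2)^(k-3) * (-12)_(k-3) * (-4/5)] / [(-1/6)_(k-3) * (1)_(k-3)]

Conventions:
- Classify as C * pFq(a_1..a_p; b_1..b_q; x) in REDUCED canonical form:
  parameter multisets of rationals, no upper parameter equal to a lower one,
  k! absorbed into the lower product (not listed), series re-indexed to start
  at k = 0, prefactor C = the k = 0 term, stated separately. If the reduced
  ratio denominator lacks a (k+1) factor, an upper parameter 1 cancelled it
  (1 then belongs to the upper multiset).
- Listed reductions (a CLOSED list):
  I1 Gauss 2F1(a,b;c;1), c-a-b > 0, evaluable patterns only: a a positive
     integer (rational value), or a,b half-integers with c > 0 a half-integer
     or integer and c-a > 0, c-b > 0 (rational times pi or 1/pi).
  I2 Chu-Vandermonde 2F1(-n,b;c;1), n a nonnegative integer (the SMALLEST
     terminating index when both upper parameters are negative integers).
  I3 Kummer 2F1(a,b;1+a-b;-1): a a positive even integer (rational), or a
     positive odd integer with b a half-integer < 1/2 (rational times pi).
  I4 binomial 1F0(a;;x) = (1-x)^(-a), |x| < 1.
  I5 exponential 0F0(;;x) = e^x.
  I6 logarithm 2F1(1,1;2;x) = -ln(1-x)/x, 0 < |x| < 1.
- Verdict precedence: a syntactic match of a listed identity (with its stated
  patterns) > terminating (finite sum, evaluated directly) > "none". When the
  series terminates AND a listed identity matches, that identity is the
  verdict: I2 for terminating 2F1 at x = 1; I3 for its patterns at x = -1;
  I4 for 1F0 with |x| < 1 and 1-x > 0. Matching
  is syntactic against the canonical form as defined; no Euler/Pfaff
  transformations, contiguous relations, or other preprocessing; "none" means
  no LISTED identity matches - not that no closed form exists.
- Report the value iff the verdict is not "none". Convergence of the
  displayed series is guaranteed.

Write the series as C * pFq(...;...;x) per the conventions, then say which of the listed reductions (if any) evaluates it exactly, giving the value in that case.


The series (x = 1/2) is 1F1: upper {-12}, lower {-1/6}, prefactor -4/5. Verdict: terminating at k = 12: the factor (-12)_k kills every later term; summing the 13 survivors is exact. Its exact value is 12990800895250688/1858534425873125.

Key step: with t_0 = -4/5, (1)_k (prefactor -4/5) is k! itself.
Term ratio: r(k) = (1/2) * (k-12) / [(k-1/6) (k+1)] - poly over poly, x = (1/2) from leading terms; C = -4/5 at k = 0.


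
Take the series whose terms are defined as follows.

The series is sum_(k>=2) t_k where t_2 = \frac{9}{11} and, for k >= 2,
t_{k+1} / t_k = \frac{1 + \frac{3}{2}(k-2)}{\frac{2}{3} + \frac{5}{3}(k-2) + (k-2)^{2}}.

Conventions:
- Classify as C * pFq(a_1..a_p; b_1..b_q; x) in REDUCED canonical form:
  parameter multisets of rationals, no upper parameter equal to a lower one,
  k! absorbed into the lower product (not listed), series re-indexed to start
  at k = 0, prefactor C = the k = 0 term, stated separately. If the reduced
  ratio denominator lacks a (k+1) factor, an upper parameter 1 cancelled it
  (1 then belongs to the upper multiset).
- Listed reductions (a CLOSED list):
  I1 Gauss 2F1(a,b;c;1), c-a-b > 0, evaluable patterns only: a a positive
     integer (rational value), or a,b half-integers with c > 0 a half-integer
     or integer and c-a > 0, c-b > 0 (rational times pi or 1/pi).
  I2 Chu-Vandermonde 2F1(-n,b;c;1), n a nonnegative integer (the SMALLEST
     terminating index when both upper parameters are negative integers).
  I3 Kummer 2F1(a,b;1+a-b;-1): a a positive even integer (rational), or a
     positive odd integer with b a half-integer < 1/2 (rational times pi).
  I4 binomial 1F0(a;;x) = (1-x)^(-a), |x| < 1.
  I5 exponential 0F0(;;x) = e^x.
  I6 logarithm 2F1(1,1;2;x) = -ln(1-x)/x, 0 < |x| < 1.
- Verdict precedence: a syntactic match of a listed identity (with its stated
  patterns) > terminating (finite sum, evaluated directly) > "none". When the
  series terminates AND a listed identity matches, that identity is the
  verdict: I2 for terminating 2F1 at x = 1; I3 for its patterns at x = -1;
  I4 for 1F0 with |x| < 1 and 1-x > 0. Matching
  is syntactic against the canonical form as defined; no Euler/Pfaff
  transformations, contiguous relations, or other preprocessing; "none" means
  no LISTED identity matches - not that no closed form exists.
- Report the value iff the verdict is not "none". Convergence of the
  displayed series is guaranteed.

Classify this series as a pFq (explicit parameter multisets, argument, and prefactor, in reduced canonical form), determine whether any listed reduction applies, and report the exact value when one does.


Reduced: x = \frac{3}{2}, 0F0, upper = {-}, lower = {-}, C = \frac{9}{11}. Verdict (x = \frac{3}{2}): the exponential series (I5) applies (the 0F0 exponential series at x = \frac{3}{2}). Value: \frac{9}{11} \cdot e^{\frac{3}{2}}.

Key step: from the first term \frac{9}{11}: factor the ratio over Q (prefactor 9/11): negated roots = parameters.
Adjacent-term ratio: r(k) = \frac{3}{2} * 1 / [(k+1)] - rational in k, leading ratio \frac{3}{2}; with t_0 = \frac{9}{11}, classification follows.


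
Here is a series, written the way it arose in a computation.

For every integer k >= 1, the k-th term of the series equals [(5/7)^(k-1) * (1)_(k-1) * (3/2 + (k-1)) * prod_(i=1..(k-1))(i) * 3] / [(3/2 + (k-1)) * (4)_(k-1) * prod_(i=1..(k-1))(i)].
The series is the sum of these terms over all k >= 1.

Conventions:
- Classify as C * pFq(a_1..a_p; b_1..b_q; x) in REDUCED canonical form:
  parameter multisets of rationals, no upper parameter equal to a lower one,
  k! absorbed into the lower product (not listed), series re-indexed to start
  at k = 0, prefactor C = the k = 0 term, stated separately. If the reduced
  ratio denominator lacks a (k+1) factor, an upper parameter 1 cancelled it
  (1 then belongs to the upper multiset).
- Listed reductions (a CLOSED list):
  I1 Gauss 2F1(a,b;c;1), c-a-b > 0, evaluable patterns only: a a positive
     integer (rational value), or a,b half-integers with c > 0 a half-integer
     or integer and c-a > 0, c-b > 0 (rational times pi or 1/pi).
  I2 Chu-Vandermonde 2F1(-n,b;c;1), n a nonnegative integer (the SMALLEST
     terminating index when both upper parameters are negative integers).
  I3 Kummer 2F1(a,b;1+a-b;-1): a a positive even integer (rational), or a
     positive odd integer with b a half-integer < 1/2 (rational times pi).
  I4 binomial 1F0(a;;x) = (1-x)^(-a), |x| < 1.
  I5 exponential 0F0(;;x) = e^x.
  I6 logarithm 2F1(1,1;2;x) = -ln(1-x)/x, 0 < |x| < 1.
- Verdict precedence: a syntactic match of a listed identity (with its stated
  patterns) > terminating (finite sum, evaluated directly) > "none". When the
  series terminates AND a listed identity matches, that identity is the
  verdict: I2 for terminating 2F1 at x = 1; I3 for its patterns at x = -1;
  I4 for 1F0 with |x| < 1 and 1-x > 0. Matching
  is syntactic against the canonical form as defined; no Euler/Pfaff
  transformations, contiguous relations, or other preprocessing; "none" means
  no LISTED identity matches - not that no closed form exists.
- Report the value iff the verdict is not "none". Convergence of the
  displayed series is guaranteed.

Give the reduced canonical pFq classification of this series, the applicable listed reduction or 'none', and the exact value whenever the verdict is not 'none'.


The series (x = 5/7) is 2F1: upper {1, 1}, lower {4}, prefactor 3. Verdict: none. No listed pattern accepts 2F1(1, 1; 4; 5/7).

The tell: from the first term 3: the product of the first k integers (prefactor 3) is k!.
Adjacent-term ratio: r(k) = (5/7) * (k+1) (k+1) / [(k+4) (k+1)] - rational in k, leading ratio (5/7); with t_0 = 3, classification follows.
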